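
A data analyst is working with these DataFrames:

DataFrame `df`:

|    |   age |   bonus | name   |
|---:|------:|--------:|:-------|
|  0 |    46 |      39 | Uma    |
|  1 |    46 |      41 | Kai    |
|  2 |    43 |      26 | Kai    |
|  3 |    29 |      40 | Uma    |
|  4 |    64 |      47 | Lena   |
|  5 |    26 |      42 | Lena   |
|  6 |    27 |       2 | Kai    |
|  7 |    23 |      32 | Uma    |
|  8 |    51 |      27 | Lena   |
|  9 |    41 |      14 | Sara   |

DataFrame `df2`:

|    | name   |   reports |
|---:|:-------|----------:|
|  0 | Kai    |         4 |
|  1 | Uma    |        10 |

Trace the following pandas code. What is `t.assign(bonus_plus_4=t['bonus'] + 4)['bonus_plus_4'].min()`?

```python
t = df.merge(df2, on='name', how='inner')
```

merge on 'name' (how='inner') → 6 rows:
   age  bonus name  reports
0   46     39  Uma       10
1   46     41  Kai        4
2   43     26  Kai        4
3   29     40  Uma       10
4   27      2  Kai        4
5   23     32  Uma       10
add column bonus_plus_4 = t['bonus'] + 4:
   age  bonus name  reports  bonus_plus_4
0   46     39  Uma       10            43
1   46     41  Kai        4            45
2   43     26  Kai        4            30
3   29     40  Uma       10            44
4   27      2  Kai        4             6
5   23     32  Uma       10            36

6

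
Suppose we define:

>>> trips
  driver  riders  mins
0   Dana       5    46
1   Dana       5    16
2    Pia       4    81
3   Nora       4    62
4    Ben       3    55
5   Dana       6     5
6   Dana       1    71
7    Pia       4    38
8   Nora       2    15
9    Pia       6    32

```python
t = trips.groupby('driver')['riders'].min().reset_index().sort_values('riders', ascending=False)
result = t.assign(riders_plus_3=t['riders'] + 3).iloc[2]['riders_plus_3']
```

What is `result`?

group by driver, min of riders:
driver
Ben     3
Dana    1
Nora    2
Pia     4
Name: riders, dtype: int64
reset_index():
  driver  riders
0    Ben       3
1   Dana       1
2   Nora       2
3    Pia       4
sort by riders descending:
  driver  riders
3    Pia       4
0    Ben       3
2   Nora       2
1   Dana       1
add column riders_plus_3 = t['riders'] + 3:
  driver  riders  riders_plus_3
3    Pia       4              7
0    Ben       3              6
2   Nora       2              5
1   Dana       1              4
Hence 5.

5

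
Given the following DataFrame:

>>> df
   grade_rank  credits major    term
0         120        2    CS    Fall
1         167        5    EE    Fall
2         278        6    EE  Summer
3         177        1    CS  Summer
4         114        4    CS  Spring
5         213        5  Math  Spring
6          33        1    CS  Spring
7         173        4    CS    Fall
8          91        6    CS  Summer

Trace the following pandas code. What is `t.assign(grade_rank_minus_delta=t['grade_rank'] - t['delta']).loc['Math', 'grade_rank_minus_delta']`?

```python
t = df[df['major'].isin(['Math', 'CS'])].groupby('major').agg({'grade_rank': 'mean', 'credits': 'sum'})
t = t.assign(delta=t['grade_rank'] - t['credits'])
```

filter rows where major in ['Math', 'CS']:
   grade_rank  credits major    term
0         120        2    CS    Fall
3         177        1    CS  Summer
4         114        4    CS  Spring
5         213        5  Math  Spring
6          33        1    CS  Spring
7         173        4    CS    Fall
8          91        6    CS  Summer
group by major: mean(grade_rank), sum(credits):
       grade_rank  credits
major                     
CS          118.0       18
Math        213.0        5
add column delta = t['grade_rank'] - t['credits']:
       grade_rank  credits  delta
major                            
CS          118.0       18  100.0
Math        213.0        5  208.0
add column grade_rank_minus_delta = t['grade_rank'] - t['delta']:
       grade_rank  credits  delta  grade_rank_minus_delta
major                                                    
CS          118.0       18  100.0                    18.0
Math        213.0        5  208.0                     5.0

5.0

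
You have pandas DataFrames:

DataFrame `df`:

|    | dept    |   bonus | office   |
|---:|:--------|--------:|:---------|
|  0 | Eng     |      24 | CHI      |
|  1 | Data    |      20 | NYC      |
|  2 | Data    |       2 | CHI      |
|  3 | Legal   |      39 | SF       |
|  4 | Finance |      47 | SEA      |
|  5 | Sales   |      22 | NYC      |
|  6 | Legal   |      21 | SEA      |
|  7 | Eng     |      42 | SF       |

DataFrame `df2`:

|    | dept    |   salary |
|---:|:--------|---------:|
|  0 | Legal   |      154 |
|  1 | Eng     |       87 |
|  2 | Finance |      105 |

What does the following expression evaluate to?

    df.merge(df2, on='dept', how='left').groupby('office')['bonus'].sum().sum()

217

merge on 'dept' (how='left') → 8 rows:
      dept  bonus office  salary
0      Eng     24    CHI    87.0
1     Data     20    NYC     NaN
2     Data      2    CHI     NaN
3    Legal     39     SF   154.0
4  Finance     47    SEA   105.0
5    Sales     22    NYC     NaN
6    Legal     21    SEA   154.0
7      Eng     42     SF    87.0
group by office, sum of bonus:
office
CHI    26
NYC    42
SEA    68
SF     81
Name: bonus, dtype: int64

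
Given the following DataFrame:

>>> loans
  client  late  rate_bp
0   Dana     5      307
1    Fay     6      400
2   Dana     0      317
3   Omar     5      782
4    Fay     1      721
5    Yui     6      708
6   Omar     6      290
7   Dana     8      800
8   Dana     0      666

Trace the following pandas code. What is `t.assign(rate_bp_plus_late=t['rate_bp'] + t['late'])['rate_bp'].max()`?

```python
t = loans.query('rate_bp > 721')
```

filter rows where rate_bp > 721:
  client  late  rate_bp
3   Omar     5      782
7   Dana     8      800
add column rate_bp_plus_late = t['rate_bp'] + t['late']:
  client  late  rate_bp  rate_bp_plus_late
3   Omar     5      782                787
7   Dana     8      800                808

800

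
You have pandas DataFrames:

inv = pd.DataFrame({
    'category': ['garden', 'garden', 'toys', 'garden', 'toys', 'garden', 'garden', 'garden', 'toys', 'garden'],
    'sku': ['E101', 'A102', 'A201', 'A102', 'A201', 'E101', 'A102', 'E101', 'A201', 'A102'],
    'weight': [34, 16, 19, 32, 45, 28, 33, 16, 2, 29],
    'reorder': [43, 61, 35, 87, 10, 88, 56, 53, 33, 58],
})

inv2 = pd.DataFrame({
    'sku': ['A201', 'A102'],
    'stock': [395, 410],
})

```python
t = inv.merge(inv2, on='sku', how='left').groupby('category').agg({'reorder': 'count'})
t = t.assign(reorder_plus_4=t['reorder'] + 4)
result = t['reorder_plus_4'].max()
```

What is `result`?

merge on 'sku' (how='left') → 10 rows:
  category   sku  weight  reorder  stock
0   garden  E101      34       43    NaN
1   garden  A102      16       61  410.0
2     toys  A201      19       35  395.0
3   garden  A102      32       87  410.0
4     toys  A201      45       10  395.0
5   garden  E101      28       88    NaN
6   garden  A102      33       56  410.0
7   garden  E101      16       53    NaN
8     toys  A201       2       33  395.0
9   garden  A102      29       58  410.0
group by category, count of reorder:
          reorder
category         
garden          7
toys            3
add column reorder_plus_4 = t['reorder'] + 4:
          reorder  reorder_plus_4
category                         
garden          7              11
toys            3               7
Hence 11.

11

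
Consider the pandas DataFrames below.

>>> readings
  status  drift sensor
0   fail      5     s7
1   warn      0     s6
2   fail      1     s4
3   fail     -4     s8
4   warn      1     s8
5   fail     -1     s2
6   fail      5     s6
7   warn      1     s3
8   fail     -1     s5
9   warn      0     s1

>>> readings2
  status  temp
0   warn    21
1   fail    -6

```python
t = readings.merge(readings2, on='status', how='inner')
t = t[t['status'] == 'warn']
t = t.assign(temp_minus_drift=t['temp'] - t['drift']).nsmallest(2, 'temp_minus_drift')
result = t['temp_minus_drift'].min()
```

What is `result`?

merge on 'status' (how='inner') → 10 rows:
  status  drift sensor  temp
0   fail      5     s7    -6
1   warn      0     s6    21
2   fail      1     s4    -6
3   fail     -4     s8    -6
4   warn      1     s8    21
5   fail     -1     s2    -6
6   fail      5     s6    -6
7   warn      1     s3    21
8   fail     -1     s5    -6
9   warn      0     s1    21
filter rows where status == 'warn':
  status  drift sensor  temp
1   warn      0     s6    21
4   warn      1     s8    21
7   warn      1     s3    21
9   warn      0     s1    21
add column temp_minus_drift = t['temp'] - t['drift']:
  status  drift sensor  temp  temp_minus_drift
1   warn      0     s6    21                21
4   warn      1     s8    21                20
7   warn      1     s3    21                20
9   warn      0     s1    21                21
take 2 rows with smallest temp_minus_drift:
  status  drift sensor  temp  temp_minus_drift
4   warn      1     s8    21                20
7   warn      1     s3    21                20
min of column 'temp_minus_drift' → 20

20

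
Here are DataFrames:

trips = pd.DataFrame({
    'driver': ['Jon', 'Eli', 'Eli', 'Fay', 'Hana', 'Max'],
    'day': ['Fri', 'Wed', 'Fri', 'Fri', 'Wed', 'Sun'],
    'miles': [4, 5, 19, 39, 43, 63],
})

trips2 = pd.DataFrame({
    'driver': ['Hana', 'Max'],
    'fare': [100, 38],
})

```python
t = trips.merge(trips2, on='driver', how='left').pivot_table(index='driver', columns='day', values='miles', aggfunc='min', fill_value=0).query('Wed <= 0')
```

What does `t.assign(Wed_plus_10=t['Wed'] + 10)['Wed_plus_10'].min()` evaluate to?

10

merge on 'driver' (how='left') → 6 rows:
  driver  day  miles   fare
0    Jon  Fri      4    NaN
1    Eli  Wed      5    NaN
2    Eli  Fri     19    NaN
3    Fay  Fri     39    NaN
4   Hana  Wed     43  100.0
5    Max  Sun     63   38.0
pivot: rows=driver, cols=day, min(miles):
day     Fri  Sun  Wed
driver               
Eli      19    0    5
Fay      39    0    0
Hana      0    0   43
Jon       4    0    0
Max       0   63    0
filter rows where Wed <= 0:
day     Fri  Sun  Wed
driver               
Fay      39    0    0
Jon       4    0    0
Max       0   63    0
add column Wed_plus_10 = t['Wed'] + 10:
day     Fri  Sun  Wed  Wed_plus_10
driver                            
Fay      39    0    0           10
Jon       4    0    0           10
Max       0   63    0           10
Hence 10.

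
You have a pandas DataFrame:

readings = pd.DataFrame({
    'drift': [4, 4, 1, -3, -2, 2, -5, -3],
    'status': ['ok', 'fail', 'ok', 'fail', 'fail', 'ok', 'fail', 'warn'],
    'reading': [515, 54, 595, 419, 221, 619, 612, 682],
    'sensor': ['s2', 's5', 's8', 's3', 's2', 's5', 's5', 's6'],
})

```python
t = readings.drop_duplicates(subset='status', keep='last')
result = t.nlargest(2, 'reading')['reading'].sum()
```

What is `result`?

1301

drop duplicate status (keep=last):
   drift status  reading sensor
5      2     ok      619     s5
6     -5   fail      612     s5
7     -3   warn      682     s6
take 2 rows with largest reading:
   drift status  reading sensor
7     -3   warn      682     s6
5      2     ok      619     s5
Taking the sum of column 'reading' gives 1301.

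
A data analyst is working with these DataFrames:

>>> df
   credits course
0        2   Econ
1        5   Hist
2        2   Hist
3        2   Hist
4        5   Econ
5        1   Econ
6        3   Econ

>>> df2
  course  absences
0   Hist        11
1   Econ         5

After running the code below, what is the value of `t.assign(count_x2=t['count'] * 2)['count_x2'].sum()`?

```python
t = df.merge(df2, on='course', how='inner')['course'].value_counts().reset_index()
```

14

merge on 'course' (how='inner') → 7 rows:
   credits course  absences
0        2   Econ         5
1        5   Hist        11
2        2   Hist        11
3        2   Hist        11
4        5   Econ         5
5        1   Econ         5
6        3   Econ         5
value_counts of course:
course
Econ    4
Hist    3
Name: count, dtype: int64
reset_index():
  course  count
0   Econ      4
1   Hist      3
add column count_x2 = t['count'] * 2:
  course  count  count_x2
0   Econ      4         8
1   Hist      3         6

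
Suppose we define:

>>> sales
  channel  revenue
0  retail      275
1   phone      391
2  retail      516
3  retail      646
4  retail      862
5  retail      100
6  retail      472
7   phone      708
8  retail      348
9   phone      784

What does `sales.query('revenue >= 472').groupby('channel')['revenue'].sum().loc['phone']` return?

1492

filter rows where revenue >= 472:
  channel  revenue
2  retail      516
3  retail      646
4  retail      862
6  retail      472
7   phone      708
9   phone      784
group by channel, sum of revenue:
channel
phone     1492
retail    2496
Name: revenue, dtype: int64
The value at index 'phone' is 1492.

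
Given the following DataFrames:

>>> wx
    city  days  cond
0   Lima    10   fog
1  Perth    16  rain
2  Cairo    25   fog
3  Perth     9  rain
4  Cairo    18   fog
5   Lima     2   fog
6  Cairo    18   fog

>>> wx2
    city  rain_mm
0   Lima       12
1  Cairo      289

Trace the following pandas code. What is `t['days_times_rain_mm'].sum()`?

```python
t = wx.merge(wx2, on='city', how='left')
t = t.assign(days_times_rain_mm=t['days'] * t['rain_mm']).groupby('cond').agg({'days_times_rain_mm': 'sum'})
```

17773.0

merge on 'city' (how='left') → 7 rows:
    city  days  cond  rain_mm
0   Lima    10   fog     12.0
1  Perth    16  rain      NaN
2  Cairo    25   fog    289.0
3  Perth     9  rain      NaN
4  Cairo    18   fog    289.0
5   Lima     2   fog     12.0
6  Cairo    18   fog    289.0
add column days_times_rain_mm = t['days'] * t['rain_mm']:
    city  days  cond  rain_mm  days_times_rain_mm
0   Lima    10   fog     12.0               120.0
1  Perth    16  rain      NaN                 NaN
2  Cairo    25   fog    289.0              7225.0
3  Perth     9  rain      NaN                 NaN
4  Cairo    18   fog    289.0              5202.0
5   Lima     2   fog     12.0                24.0
6  Cairo    18   fog    289.0              5202.0
group by cond, sum of days_times_rain_mm:
      days_times_rain_mm
cond                    
fog              17773.0
rain                 0.0
Taking the sum of column 'days_times_rain_mm' gives 17773.0.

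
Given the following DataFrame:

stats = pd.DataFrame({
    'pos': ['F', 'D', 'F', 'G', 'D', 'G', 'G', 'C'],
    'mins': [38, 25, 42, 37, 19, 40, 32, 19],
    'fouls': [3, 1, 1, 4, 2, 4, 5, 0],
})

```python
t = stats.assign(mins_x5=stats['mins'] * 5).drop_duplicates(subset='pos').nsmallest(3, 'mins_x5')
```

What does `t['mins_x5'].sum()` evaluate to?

add column mins_x5 = stats['mins'] * 5:
  pos  mins  fouls  mins_x5
0   F    38      3      190
1   D    25      1      125
2   F    42      1      210
3   G    37      4      185
4   D    19      2       95
5   G    40      4      200
6   G    32      5      160
7   C    19      0       95
drop duplicate pos (keep=first):
  pos  mins  fouls  mins_x5
0   F    38      3      190
1   D    25      1      125
3   G    37      4      185
7   C    19      0       95
take 3 rows with smallest mins_x5:
  pos  mins  fouls  mins_x5
7   C    19      0       95
1   D    25      1      125
3   G    37      4      185
So sum() = 405.

405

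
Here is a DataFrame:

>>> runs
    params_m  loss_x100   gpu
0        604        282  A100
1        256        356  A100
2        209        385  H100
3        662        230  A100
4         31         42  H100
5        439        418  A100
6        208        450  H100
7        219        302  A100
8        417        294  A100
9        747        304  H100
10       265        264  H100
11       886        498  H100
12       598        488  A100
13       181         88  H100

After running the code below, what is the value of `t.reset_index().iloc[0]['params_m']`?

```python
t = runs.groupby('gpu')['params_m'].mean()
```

group by gpu, mean of params_m:
gpu
A100    456.428571
H100    361.000000
Name: params_m, dtype: float64
reset_index():
    gpu    params_m
0  A100  456.428571
1  H100  361.000000
The value at position 0, column 'params_m' is 456.428571429.

456.428571429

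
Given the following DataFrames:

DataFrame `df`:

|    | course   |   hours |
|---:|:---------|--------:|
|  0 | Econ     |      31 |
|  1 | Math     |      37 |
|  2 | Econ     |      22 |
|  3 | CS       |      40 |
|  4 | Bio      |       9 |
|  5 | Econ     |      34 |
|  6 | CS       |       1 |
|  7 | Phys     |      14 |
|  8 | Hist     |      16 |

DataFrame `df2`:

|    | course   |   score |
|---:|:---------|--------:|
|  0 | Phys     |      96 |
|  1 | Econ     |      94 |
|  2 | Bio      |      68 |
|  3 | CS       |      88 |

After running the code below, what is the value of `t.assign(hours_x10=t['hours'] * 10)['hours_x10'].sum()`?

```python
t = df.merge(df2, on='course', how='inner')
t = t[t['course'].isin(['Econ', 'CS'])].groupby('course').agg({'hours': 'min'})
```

merge on 'course' (how='inner') → 7 rows:
  course  hours  score
0   Econ     31     94
1   Econ     22     94
2     CS     40     88
3    Bio      9     68
4   Econ     34     94
5     CS      1     88
6   Phys     14     96
filter rows where course in ['Econ', 'CS']:
  course  hours  score
0   Econ     31     94
1   Econ     22     94
2     CS     40     88
4   Econ     34     94
5     CS      1     88
group by course, min of hours:
        hours
course       
CS          1
Econ       22
add column hours_x10 = t['hours'] * 10:
        hours  hours_x10
course                  
CS          1         10
Econ       22        220
Then the sum of column 'hours_x10': 230

230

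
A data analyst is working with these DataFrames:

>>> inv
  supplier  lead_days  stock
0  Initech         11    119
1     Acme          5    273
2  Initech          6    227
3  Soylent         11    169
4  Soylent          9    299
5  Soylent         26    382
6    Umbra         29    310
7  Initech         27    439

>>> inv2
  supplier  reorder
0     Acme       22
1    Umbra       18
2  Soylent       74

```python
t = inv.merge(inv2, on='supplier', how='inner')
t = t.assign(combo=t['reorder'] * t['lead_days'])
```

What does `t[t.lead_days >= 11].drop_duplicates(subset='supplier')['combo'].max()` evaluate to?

814

merge on 'supplier' (how='inner') → 5 rows:
  supplier  lead_days  stock  reorder
0     Acme          5    273       22
1  Soylent         11    169       74
2  Soylent          9    299       74
3  Soylent         26    382       74
4    Umbra         29    310       18
add column combo = t['reorder'] * t['lead_days']:
  supplier  lead_days  stock  reorder  combo
0     Acme          5    273       22    110
1  Soylent         11    169       74    814
2  Soylent          9    299       74    666
3  Soylent         26    382       74   1924
4    Umbra         29    310       18    522
filter rows where lead_days >= 11:
  supplier  lead_days  stock  reorder  combo
1  Soylent         11    169       74    814
3  Soylent         26    382       74   1924
4    Umbra         29    310       18    522
drop duplicate supplier (keep=first):
  supplier  lead_days  stock  reorder  combo
1  Soylent         11    169       74    814
4    Umbra         29    310       18    522
max of column 'combo' → 814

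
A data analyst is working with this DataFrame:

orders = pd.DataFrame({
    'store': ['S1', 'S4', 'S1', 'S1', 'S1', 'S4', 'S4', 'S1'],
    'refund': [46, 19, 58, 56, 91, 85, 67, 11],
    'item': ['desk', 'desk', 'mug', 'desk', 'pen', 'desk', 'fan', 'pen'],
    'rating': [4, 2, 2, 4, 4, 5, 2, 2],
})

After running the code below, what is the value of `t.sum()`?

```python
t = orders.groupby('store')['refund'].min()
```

30

group by store, min of refund:
store
S1    11
S4    19
Name: refund, dtype: int64
sum of the resulting series → 30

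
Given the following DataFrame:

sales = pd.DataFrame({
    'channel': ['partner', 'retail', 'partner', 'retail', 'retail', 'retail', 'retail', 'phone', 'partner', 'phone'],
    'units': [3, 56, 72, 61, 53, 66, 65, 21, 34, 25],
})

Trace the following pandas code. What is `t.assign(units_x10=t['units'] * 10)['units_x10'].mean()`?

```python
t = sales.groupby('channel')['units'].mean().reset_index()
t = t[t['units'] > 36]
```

group by channel, mean of units:
channel
partner    36.333333
phone      23.000000
retail     60.200000
Name: units, dtype: float64
reset_index():
   channel      units
0  partner  36.333333
1    phone  23.000000
2   retail  60.200000
filter rows where units > 36:
   channel      units
0  partner  36.333333
2   retail  60.200000
add column units_x10 = t['units'] * 10:
   channel      units   units_x10
0  partner  36.333333  363.333333
2   retail  60.200000  602.000000
Reading off the mean of column 'units_x10', we get 482.666666667.

482.666666667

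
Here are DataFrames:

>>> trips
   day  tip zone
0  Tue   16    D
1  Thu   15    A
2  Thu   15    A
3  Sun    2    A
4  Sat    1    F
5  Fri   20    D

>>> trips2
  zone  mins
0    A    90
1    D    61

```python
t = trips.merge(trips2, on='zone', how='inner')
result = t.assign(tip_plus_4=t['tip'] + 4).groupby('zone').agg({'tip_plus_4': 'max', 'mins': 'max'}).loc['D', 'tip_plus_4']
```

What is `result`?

merge on 'zone' (how='inner') → 5 rows:
   day  tip zone  mins
0  Tue   16    D    61
1  Thu   15    A    90
2  Thu   15    A    90
3  Sun    2    A    90
4  Fri   20    D    61
add column tip_plus_4 = t['tip'] + 4:
   day  tip zone  mins  tip_plus_4
0  Tue   16    D    61          20
1  Thu   15    A    90          19
2  Thu   15    A    90          19
3  Sun    2    A    90           6
4  Fri   20    D    61          24
group by zone: max(tip_plus_4), max(mins):
      tip_plus_4  mins
zone                  
A             19    90
D             24    61

24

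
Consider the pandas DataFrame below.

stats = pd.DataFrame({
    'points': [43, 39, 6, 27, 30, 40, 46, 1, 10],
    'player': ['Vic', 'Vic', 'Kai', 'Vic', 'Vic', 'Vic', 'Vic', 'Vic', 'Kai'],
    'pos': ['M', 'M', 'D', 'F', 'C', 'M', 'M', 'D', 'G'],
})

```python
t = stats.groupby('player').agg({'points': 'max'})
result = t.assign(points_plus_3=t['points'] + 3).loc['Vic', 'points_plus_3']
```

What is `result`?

group by player, max of points:
        points
player        
Kai         10
Vic         46
add column points_plus_3 = t['points'] + 3:
        points  points_plus_3
player                       
Kai         10             13
Vic         46             49

49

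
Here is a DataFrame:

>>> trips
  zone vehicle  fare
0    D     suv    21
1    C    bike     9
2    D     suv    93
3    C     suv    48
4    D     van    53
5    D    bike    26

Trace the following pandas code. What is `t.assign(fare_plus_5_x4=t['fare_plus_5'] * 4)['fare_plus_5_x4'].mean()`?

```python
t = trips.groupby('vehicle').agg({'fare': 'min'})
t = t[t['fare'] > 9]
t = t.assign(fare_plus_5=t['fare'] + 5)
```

168.0

group by vehicle, min of fare:
         fare
vehicle      
bike        9
suv        21
van        53
filter rows where fare > 9:
         fare
vehicle      
suv        21
van        53
add column fare_plus_5 = t['fare'] + 5:
         fare  fare_plus_5
vehicle                   
suv        21           26
van        53           58
add column fare_plus_5_x4 = t['fare_plus_5'] * 4:
         fare  fare_plus_5  fare_plus_5_x4
vehicle                                   
suv        21           26             104
van        53           58             232
Then the mean of column 'fare_plus_5_x4': 168.0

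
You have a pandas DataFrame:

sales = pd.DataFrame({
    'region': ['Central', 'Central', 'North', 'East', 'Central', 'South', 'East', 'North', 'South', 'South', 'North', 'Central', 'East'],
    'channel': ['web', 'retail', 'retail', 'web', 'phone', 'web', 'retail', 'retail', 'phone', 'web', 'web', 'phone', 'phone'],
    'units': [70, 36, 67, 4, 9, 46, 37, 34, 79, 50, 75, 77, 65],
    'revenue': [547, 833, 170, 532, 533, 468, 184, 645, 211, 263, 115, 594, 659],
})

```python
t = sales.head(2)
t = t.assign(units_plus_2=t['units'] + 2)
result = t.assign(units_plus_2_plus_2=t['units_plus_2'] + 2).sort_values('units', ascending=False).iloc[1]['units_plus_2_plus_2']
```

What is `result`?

40

take first 2 rows:
    region channel  units  revenue
0  Central     web     70      547
1  Central  retail     36      833
add column units_plus_2 = t['units'] + 2:
    region channel  units  revenue  units_plus_2
0  Central     web     70      547            72
1  Central  retail     36      833            38
add column units_plus_2_plus_2 = t['units_plus_2'] + 2:
    region channel  units  revenue  units_plus_2  units_plus_2_plus_2
0  Central     web     70      547            72                   74
1  Central  retail     36      833            38                   40
sort by units descending:
    region channel  units  revenue  units_plus_2  units_plus_2_plus_2
0  Central     web     70      547            72                   74
1  Central  retail     36      833            38                   40
Then the value at position 1, column 'units_plus_2_plus_2': 40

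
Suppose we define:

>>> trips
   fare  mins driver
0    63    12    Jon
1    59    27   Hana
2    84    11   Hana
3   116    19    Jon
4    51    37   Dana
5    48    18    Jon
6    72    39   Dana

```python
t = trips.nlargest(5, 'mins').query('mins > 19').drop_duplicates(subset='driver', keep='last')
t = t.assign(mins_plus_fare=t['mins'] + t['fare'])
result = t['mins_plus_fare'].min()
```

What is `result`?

take 5 rows with largest mins:
   fare  mins driver
6    72    39   Dana
4    51    37   Dana
1    59    27   Hana
3   116    19    Jon
5    48    18    Jon
filter rows where mins > 19:
   fare  mins driver
6    72    39   Dana
4    51    37   Dana
1    59    27   Hana
drop duplicate driver (keep=last):
   fare  mins driver
4    51    37   Dana
1    59    27   Hana
add column mins_plus_fare = t['mins'] + t['fare']:
   fare  mins driver  mins_plus_fare
4    51    37   Dana              88
1    59    27   Hana              86
Hence 86.

86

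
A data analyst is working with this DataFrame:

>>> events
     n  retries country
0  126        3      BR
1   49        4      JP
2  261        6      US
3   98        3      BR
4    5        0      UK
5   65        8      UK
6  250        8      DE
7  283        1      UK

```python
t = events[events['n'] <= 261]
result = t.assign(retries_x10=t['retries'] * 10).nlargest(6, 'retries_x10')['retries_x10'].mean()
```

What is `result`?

53.3333333333

filter rows where n <= 261:
     n  retries country
0  126        3      BR
1   49        4      JP
2  261        6      US
3   98        3      BR
4    5        0      UK
5   65        8      UK
6  250        8      DE
add column retries_x10 = t['retries'] * 10:
     n  retries country  retries_x10
0  126        3      BR           30
1   49        4      JP           40
2  261        6      US           60
3   98        3      BR           30
4    5        0      UK            0
5   65        8      UK           80
6  250        8      DE           80
take 6 rows with largest retries_x10:
     n  retries country  retries_x10
5   65        8      UK           80
6  250        8      DE           80
2  261        6      US           60
1   49        4      JP           40
0  126        3      BR           30
3   98        3      BR           30
Then the mean of column 'retries_x10': 53.3333333333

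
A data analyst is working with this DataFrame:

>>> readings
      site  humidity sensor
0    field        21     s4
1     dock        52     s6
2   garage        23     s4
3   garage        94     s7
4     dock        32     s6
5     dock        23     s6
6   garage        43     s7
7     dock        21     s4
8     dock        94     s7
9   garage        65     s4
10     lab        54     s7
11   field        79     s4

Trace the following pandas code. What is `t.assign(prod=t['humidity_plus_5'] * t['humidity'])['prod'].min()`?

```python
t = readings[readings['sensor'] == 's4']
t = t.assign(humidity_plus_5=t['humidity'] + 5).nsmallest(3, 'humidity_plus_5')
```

546

filter rows where sensor == 's4':
      site  humidity sensor
0    field        21     s4
2   garage        23     s4
7     dock        21     s4
9   garage        65     s4
11   field        79     s4
add column humidity_plus_5 = t['humidity'] + 5:
      site  humidity sensor  humidity_plus_5
0    field        21     s4               26
2   garage        23     s4               28
7     dock        21     s4               26
9   garage        65     s4               70
11   field        79     s4               84
take 3 rows with smallest humidity_plus_5:
     site  humidity sensor  humidity_plus_5
0   field        21     s4               26
7    dock        21     s4               26
2  garage        23     s4               28
add column prod = t['humidity_plus_5'] * t['humidity']:
     site  humidity sensor  humidity_plus_5  prod
0   field        21     s4               26   546
7    dock        21     s4               26   546
2  garage        23     s4               28   644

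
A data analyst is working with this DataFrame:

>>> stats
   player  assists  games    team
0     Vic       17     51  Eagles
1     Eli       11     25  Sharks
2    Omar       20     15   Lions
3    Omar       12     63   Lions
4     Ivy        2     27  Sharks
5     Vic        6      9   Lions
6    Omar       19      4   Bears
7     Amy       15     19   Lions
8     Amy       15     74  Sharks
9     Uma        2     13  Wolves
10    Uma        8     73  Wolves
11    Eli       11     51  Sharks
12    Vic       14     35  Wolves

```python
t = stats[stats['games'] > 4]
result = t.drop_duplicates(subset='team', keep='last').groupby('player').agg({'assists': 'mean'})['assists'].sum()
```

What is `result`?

filter rows where games > 4:
   player  assists  games    team
0     Vic       17     51  Eagles
1     Eli       11     25  Sharks
2    Omar       20     15   Lions
3    Omar       12     63   Lions
4     Ivy        2     27  Sharks
5     Vic        6      9   Lions
7     Amy       15     19   Lions
8     Amy       15     74  Sharks
9     Uma        2     13  Wolves
10    Uma        8     73  Wolves
11    Eli       11     51  Sharks
12    Vic       14     35  Wolves
drop duplicate team (keep=last):
   player  assists  games    team
0     Vic       17     51  Eagles
7     Amy       15     19   Lions
11    Eli       11     51  Sharks
12    Vic       14     35  Wolves
group by player, mean of assists:
        assists
player         
Amy        15.0
Eli        11.0
Vic        15.5
Taking the sum of column 'assists' gives 41.5.

41.5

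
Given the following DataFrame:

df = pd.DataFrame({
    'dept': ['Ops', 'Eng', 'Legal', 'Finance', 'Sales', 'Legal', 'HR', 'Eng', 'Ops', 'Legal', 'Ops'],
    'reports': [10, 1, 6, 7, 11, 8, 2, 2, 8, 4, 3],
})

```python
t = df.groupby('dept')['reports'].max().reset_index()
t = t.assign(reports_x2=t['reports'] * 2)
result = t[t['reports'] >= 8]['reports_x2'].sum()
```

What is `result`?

group by dept, max of reports:
dept
Eng         2
Finance     7
HR          2
Legal       8
Ops        10
Sales      11
Name: reports, dtype: int64
reset_index():
      dept  reports
0      Eng        2
1  Finance        7
2       HR        2
3    Legal        8
4      Ops       10
5    Sales       11
add column reports_x2 = t['reports'] * 2:
      dept  reports  reports_x2
0      Eng        2           4
1  Finance        7          14
2       HR        2           4
3    Legal        8          16
4      Ops       10          20
5    Sales       11          22
filter rows where reports >= 8:
    dept  reports  reports_x2
3  Legal        8          16
4    Ops       10          20
5  Sales       11          22

58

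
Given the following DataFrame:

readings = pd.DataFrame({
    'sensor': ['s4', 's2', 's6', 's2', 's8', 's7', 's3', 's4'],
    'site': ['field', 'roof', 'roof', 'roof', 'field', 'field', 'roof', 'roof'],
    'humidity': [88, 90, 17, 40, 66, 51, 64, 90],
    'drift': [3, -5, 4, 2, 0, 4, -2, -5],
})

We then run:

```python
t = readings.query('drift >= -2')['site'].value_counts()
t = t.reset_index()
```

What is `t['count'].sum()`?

filter rows where drift >= -2:
  sensor   site  humidity  drift
0     s4  field        88      3
2     s6   roof        17      4
3     s2   roof        40      2
4     s8  field        66      0
5     s7  field        51      4
6     s3   roof        64     -2
value_counts of site:
site
field    3
roof     3
Name: count, dtype: int64
reset_index():
    site  count
0  field      3
1   roof      3
Taking the sum of column 'count' gives 6.

6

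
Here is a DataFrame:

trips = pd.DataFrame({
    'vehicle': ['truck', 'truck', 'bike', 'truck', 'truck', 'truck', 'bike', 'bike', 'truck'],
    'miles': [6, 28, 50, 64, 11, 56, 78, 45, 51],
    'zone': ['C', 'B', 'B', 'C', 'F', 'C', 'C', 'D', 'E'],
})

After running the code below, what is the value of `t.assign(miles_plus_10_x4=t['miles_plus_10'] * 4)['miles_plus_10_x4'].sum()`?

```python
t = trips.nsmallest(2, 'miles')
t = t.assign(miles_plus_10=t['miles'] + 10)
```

148

take 2 rows with smallest miles:
  vehicle  miles zone
0   truck      6    C
4   truck     11    F
add column miles_plus_10 = t['miles'] + 10:
  vehicle  miles zone  miles_plus_10
0   truck      6    C             16
4   truck     11    F             21
add column miles_plus_10_x4 = t['miles_plus_10'] * 4:
  vehicle  miles zone  miles_plus_10  miles_plus_10_x4
0   truck      6    C             16                64
4   truck     11    F             21                84
sum of column 'miles_plus_10_x4' → 148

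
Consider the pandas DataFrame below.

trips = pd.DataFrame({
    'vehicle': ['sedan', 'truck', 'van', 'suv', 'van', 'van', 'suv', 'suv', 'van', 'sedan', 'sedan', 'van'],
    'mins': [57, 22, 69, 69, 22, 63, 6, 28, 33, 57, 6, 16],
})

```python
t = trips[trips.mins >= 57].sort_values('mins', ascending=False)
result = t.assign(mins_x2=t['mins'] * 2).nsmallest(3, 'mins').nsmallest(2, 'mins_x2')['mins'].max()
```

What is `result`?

filter rows where mins >= 57:
  vehicle  mins
0   sedan    57
2     van    69
3     suv    69
5     van    63
9   sedan    57
sort by mins descending:
  vehicle  mins
2     van    69
3     suv    69
5     van    63
0   sedan    57
9   sedan    57
add column mins_x2 = t['mins'] * 2:
  vehicle  mins  mins_x2
2     van    69      138
3     suv    69      138
5     van    63      126
0   sedan    57      114
9   sedan    57      114
take 3 rows with smallest mins:
  vehicle  mins  mins_x2
0   sedan    57      114
9   sedan    57      114
5     van    63      126
take 2 rows with smallest mins_x2:
  vehicle  mins  mins_x2
0   sedan    57      114
9   sedan    57      114

57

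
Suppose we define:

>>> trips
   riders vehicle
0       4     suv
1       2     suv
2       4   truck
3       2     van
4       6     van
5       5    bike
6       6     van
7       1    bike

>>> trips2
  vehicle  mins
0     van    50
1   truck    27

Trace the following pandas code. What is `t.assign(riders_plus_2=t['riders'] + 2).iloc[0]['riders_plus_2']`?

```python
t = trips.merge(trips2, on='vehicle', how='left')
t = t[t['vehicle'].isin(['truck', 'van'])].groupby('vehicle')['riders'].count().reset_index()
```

3

merge on 'vehicle' (how='left') → 8 rows:
   riders vehicle  mins
0       4     suv   NaN
1       2     suv   NaN
2       4   truck  27.0
3       2     van  50.0
4       6     van  50.0
5       5    bike   NaN
6       6     van  50.0
7       1    bike   NaN
filter rows where vehicle in ['truck', 'van']:
   riders vehicle  mins
2       4   truck  27.0
3       2     van  50.0
4       6     van  50.0
6       6     van  50.0
group by vehicle, count of riders:
vehicle
truck    1
van      3
Name: riders, dtype: int64
reset_index():
  vehicle  riders
0   truck       1
1     van       3
add column riders_plus_2 = t['riders'] + 2:
  vehicle  riders  riders_plus_2
0   truck       1              3
1     van       3              5
Then the value at position 0, column 'riders_plus_2': 3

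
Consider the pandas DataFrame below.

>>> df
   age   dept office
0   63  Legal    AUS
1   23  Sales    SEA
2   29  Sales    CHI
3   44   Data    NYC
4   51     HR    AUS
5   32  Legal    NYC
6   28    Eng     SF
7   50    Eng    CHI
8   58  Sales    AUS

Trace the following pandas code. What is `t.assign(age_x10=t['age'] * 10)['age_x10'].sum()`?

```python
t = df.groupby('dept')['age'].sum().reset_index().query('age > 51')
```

2830

group by dept, sum of age:
dept
Data      44
Eng       78
HR        51
Legal     95
Sales    110
Name: age, dtype: int64
reset_index():
    dept  age
0   Data   44
1    Eng   78
2     HR   51
3  Legal   95
4  Sales  110
filter rows where age > 51:
    dept  age
1    Eng   78
3  Legal   95
4  Sales  110
add column age_x10 = t['age'] * 10:
    dept  age  age_x10
1    Eng   78      780
3  Legal   95      950
4  Sales  110     1100
The sum of column 'age_x10' is 2830.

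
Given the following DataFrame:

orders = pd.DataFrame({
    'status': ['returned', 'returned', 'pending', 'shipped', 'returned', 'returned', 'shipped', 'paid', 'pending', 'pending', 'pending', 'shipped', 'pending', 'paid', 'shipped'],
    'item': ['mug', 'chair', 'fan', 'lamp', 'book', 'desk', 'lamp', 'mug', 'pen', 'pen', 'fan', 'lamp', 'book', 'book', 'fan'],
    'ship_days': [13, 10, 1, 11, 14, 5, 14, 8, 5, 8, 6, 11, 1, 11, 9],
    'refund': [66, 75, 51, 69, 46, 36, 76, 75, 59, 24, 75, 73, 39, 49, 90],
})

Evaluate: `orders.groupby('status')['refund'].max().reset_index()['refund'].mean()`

group by status, max of refund:
status
paid        75
pending     75
returned    75
shipped     90
Name: refund, dtype: int64
reset_index():
     status  refund
0      paid      75
1   pending      75
2  returned      75
3   shipped      90

78.75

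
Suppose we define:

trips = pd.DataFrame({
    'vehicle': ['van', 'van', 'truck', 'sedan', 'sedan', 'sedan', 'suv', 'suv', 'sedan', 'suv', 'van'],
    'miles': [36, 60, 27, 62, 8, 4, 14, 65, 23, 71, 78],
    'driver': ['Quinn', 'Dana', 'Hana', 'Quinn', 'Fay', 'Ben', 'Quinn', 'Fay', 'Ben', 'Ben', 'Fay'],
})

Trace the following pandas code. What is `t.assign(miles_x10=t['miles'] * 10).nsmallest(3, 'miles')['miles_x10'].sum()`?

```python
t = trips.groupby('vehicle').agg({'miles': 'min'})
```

group by vehicle, min of miles:
         miles
vehicle       
sedan        4
suv         14
truck       27
van         36
add column miles_x10 = t['miles'] * 10:
         miles  miles_x10
vehicle                  
sedan        4         40
suv         14        140
truck       27        270
van         36        360
take 3 rows with smallest miles:
         miles  miles_x10
vehicle                  
sedan        4         40
suv         14        140
truck       27        270
Taking the sum of column 'miles_x10' gives 450.

450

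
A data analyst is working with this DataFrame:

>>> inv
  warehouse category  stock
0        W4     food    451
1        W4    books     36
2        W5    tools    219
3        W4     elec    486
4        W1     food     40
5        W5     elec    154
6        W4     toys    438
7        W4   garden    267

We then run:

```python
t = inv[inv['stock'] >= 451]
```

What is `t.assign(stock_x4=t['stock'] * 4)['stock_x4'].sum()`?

3748

filter rows where stock >= 451:
  warehouse category  stock
0        W4     food    451
3        W4     elec    486
add column stock_x4 = t['stock'] * 4:
  warehouse category  stock  stock_x4
0        W4     food    451      1804
3        W4     elec    486      1944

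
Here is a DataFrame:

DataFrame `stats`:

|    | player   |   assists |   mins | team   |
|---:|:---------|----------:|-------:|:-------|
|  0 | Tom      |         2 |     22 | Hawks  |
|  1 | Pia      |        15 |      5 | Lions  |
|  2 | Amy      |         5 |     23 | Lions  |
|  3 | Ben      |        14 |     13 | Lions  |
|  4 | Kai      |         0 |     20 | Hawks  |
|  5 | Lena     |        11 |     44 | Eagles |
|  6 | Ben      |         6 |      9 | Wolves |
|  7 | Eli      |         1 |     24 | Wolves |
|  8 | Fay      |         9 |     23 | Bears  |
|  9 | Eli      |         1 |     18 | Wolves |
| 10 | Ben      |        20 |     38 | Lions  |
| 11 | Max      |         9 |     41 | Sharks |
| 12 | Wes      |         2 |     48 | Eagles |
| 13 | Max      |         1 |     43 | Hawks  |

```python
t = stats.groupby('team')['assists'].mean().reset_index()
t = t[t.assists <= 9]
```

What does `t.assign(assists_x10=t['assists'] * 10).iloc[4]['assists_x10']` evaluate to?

group by team, mean of assists:
team
Bears      9.000000
Eagles     6.500000
Hawks      1.000000
Lions     13.500000
Sharks     9.000000
Wolves     2.666667
Name: assists, dtype: float64
reset_index():
     team    assists
0   Bears   9.000000
1  Eagles   6.500000
2   Hawks   1.000000
3   Lions  13.500000
4  Sharks   9.000000
5  Wolves   2.666667
filter rows where assists <= 9:
     team   assists
0   Bears  9.000000
1  Eagles  6.500000
2   Hawks  1.000000
4  Sharks  9.000000
5  Wolves  2.666667
add column assists_x10 = t['assists'] * 10:
     team   assists  assists_x10
0   Bears  9.000000    90.000000
1  Eagles  6.500000    65.000000
2   Hawks  1.000000    10.000000
4  Sharks  9.000000    90.000000
5  Wolves  2.666667    26.666667
The value at position 4, column 'assists_x10' is 26.6666666667.

26.6666666667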